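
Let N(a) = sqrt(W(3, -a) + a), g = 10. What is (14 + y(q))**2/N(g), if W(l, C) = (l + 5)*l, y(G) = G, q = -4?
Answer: 50*sqrt(34)/17 ≈ 17.150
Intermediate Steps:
W(l, C) = l*(5 + l) (W(l, C) = (5 + l)*l = l*(5 + l))
N(a) = sqrt(24 + a) (N(a) = sqrt(3*(5 + 3) + a) = sqrt(3*8 + a) = sqrt(24 + a))
(14 + y(q))**2/N(g) = (14 - 4)**2/(sqrt(24 + 10)) = 10**2/(sqrt(34)) = 100*(sqrt(34)/34) = 50*sqrt(34)/17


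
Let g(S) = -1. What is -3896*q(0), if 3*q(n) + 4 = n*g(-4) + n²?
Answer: 15584/3 ≈ 5194.7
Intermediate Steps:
q(n) = -4/3 - n/3 + n²/3 (q(n) = -4/3 + (n*(-1) + n²)/3 = -4/3 + (-n + n²)/3 = -4/3 + (n² - n)/3 = -4/3 + (-n/3 + n²/3) = -4/3 - n/3 + n²/3)
-3896*q(0) = -3896*(-4/3 - ⅓*0 + (⅓)*0²) = -3896*(-4/3 + 0 + (⅓)*0) = -3896*(-4/3 + 0 + 0) = -3896*(-4/3) = 15584/3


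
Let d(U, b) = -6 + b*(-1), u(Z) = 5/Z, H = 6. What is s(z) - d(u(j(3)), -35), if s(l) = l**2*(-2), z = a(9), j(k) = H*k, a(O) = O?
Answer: -191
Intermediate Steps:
j(k) = 6*k
d(U, b) = -6 - b
z = 9
s(l) = -2*l**2
s(z) - d(u(j(3)), -35) = -2*9**2 - (-6 - 1*(-35)) = -2*81 - (-6 + 35) = -162 - 1*29 = -162 - 29 = -191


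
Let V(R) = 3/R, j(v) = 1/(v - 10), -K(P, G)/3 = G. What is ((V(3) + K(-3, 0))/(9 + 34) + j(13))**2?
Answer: 2116/16641 ≈ 0.12716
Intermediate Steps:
K(P, G) = -3*G
j(v) = 1/(-10 + v)
((V(3) + K(-3, 0))/(9 + 34) + j(13))**2 = ((3/3 - 3*0)/(9 + 34) + 1/(-10 + 13))**2 = ((3*(1/3) + 0)/43 + 1/3)**2 = ((1 + 0)*(1/43) + 1/3)**2 = (1*(1/43) + 1/3)**2 = (1/43 + 1/3)**2 = (46/129)**2 = 2116/16641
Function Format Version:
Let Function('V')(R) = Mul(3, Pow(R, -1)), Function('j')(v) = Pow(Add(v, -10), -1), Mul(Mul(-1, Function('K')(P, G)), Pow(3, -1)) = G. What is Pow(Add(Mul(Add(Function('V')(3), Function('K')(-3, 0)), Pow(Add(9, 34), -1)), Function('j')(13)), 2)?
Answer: Rational(2116, 16641) ≈ 0.12716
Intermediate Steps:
Function('K')(P, G) = Mul(-3, G)
Function('j')(v) = Pow(Add(-10, v), -1)
Pow(Add(Mul(Add(Function('V')(3), Function('K')(-3, 0)), Pow(Add(9, 34), -1)), Function('j')(13)), 2) = Pow(Add(Mul(Add(Mul(3, Pow(3, -1)), Mul(-3, 0)), Pow(Add(9, 34), -1)), Pow(Add(-10, 13), -1)), 2) = Pow(Add(Mul(Add(Mul(3, Rational(1, 3)), 0), Pow(43, -1)), Pow(3, -1)), 2) = Pow(Add(Mul(Add(1, 0), Rational(1, 43)), Rational(1, 3)), 2) = Pow(Add(Mul(1, Rational(1, 43)), Rational(1, 3)), 2) = Pow(Add(Rational(1, 43), Rational(1, 3)), 2) = Pow(Rational(46, 129), 2) = Rational(2116, 16641)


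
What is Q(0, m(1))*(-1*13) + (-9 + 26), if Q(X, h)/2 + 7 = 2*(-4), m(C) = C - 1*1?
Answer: 407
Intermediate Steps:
m(C) = -1 + C (m(C) = C - 1 = -1 + C)
Q(X, h) = -30 (Q(X, h) = -14 + 2*(2*(-4)) = -14 + 2*(-8) = -14 - 16 = -30)
Q(0, m(1))*(-1*13) + (-9 + 26) = -(-30)*13 + (-9 + 26) = -30*(-13) + 17 = 390 + 17 = 407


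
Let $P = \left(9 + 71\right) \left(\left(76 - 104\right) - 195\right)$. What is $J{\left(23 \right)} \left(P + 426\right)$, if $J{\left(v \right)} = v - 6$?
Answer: $-296038$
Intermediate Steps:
$J{\left(v \right)} = -6 + v$ ($J{\left(v \right)} = v - 6 = -6 + v$)
$P = -17840$ ($P = 80 \left(-28 - 195\right) = 80 \left(-223\right) = -17840$)
$J{\left(23 \right)} \left(P + 426\right) = \left(-6 + 23\right) \left(-17840 + 426\right) = 17 \left(-17414\right) = -296038$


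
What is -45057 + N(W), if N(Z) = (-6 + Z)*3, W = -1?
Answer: -45078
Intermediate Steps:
N(Z) = -18 + 3*Z
-45057 + N(W) = -45057 + (-18 + 3*(-1)) = -45057 + (-18 - 3) = -45057 - 21 = -45078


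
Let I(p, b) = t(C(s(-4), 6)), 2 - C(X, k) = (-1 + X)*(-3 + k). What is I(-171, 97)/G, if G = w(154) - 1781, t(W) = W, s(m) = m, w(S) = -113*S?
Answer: -17/19183 ≈ -0.00088620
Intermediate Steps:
C(X, k) = 2 - (-1 + X)*(-3 + k)
I(p, b) = 17 (I(p, b) = -1 + 6 + 3*(-4) - 1*(-4)*6 = -1 + 6 - 12 + 24 = 17)
G = -19183 (G = -113*154 - 1781 = -17402 - 1781 = -19183)
I(-171, 97)/G = 17/(-19183) = 17*(-1/19183) = -17/19183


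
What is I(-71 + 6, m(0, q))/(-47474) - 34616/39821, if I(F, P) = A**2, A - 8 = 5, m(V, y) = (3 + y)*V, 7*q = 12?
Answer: -1650089733/1890462154 ≈ -0.87285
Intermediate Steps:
q = 12/7 (q = (1/7)*12 = 12/7 ≈ 1.7143)
m(V, y) = V*(3 + y)
A = 13 (A = 8 + 5 = 13)
I(F, P) = 169 (I(F, P) = 13**2 = 169)
I(-71 + 6, m(0, q))/(-47474) - 34616/39821 = 169/(-47474) - 34616/39821 = 169*(-1/47474) - 34616*1/39821 = -169/47474 - 34616/39821 = -1650089733/1890462154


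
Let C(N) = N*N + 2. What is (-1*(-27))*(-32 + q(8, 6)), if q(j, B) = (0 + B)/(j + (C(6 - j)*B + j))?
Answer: -22383/26 ≈ -860.88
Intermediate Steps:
C(N) = 2 + N² (C(N) = N² + 2 = 2 + N²)
q(j, B) = B/(2*j + B*(2 + (6 - j)²)) (q(j, B) = (0 + B)/(j + ((2 + (6 - j)²)*B + j)) = B/(j + (B*(2 + (6 - j)²) + j)) = B/(j + (j + B*(2 + (6 - j)²))) = B/(2*j + B*(2 + (6 - j)²)))
(-1*(-27))*(-32 + q(8, 6)) = (-1*(-27))*(-32 + 6/(2*8 + 6*(2 + (-6 + 8)²))) = 27*(-32 + 6/(16 + 6*(2 + 2²))) = 27*(-32 + 6/(16 + 6*(2 + 4))) = 27*(-32 + 6/(16 + 6*6)) = 27*(-32 + 6/(16 + 36)) = 27*(-32 + 6/52) = 27*(-32 + 6*(1/52)) = 27*(-32 + 3/26) = 27*(-829/26) = -22383/26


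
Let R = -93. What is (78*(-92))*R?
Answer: 667368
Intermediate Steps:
(78*(-92))*R = (78*(-92))*(-93) = -7176*(-93) = 667368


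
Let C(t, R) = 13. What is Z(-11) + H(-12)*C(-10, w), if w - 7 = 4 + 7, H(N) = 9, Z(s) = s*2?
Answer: 95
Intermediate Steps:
Z(s) = 2*s
w = 18 (w = 7 + (4 + 7) = 7 + 11 = 18)
Z(-11) + H(-12)*C(-10, w) = 2*(-11) + 9*13 = -22 + 117 = 95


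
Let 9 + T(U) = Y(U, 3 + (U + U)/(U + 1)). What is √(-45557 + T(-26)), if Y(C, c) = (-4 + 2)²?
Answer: I*√45562 ≈ 213.45*I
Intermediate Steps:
Y(C, c) = 4 (Y(C, c) = (-2)² = 4)
T(U) = -5 (T(U) = -9 + 4 = -5)
√(-45557 + T(-26)) = √(-45557 - 5) = √(-45562) = I*√45562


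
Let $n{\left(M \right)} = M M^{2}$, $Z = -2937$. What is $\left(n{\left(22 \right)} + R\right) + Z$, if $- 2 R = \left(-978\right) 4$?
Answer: $9667$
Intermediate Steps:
$n{\left(M \right)} = M^{3}$
$R = 1956$ ($R = - \frac{\left(-978\right) 4}{2} = \left(- \frac{1}{2}\right) \left(-3912\right) = 1956$)
$\left(n{\left(22 \right)} + R\right) + Z = \left(22^{3} + 1956\right) - 2937 = \left(10648 + 1956\right) - 2937 = 12604 - 2937 = 9667$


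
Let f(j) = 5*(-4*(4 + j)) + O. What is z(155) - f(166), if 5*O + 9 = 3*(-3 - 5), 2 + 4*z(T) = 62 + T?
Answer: 69207/20 ≈ 3460.4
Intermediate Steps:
z(T) = 15 + T/4 (z(T) = -½ + (62 + T)/4 = -½ + (31/2 + T/4) = 15 + T/4)
O = -33/5 (O = -9/5 + (3*(-3 - 5))/5 = -9/5 + (3*(-8))/5 = -9/5 + (⅕)*(-24) = -9/5 - 24/5 = -33/5 ≈ -6.6000)
f(j) = -433/5 - 20*j (f(j) = 5*(-4*(4 + j)) - 33/5 = 5*(-16 - 4*j) - 33/5 = (-80 - 20*j) - 33/5 = -433/5 - 20*j)
z(155) - f(166) = (15 + (¼)*155) - (-433/5 - 20*166) = (15 + 155/4) - (-433/5 - 3320) = 215/4 - 1*(-17033/5) = 215/4 + 17033/5 = 69207/20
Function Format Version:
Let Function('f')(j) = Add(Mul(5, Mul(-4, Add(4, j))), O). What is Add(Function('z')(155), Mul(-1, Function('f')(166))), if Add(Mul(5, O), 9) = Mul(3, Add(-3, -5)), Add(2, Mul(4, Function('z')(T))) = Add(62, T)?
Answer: Rational(69207, 20) ≈ 3460.4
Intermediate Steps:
Function('z')(T) = Add(15, Mul(Rational(1, 4), T)) (Function('z')(T) = Add(Rational(-1, 2), Mul(Rational(1, 4), Add(62, T))) = Add(Rational(-1, 2), Add(Rational(31, 2), Mul(Rational(1, 4), T))) = Add(15, Mul(Rational(1, 4), T)))
O = Rational(-33, 5) (O = Add(Rational(-9, 5), Mul(Rational(1, 5), Mul(3, Add(-3, -5)))) = Add(Rational(-9, 5), Mul(Rational(1, 5), Mul(3, -8))) = Add(Rational(-9, 5), Mul(Rational(1, 5), -24)) = Add(Rational(-9, 5), Rational(-24, 5)) = Rational(-33, 5) ≈ -6.6000)
Function('f')(j) = Add(Rational(-433, 5), Mul(-20, j)) (Function('f')(j) = Add(Mul(5, Mul(-4, Add(4, j))), Rational(-33, 5)) = Add(Mul(5, Add(-16, Mul(-4, j))), Rational(-33, 5)) = Add(Add(-80, Mul(-20, j)), Rational(-33, 5)) = Add(Rational(-433, 5), Mul(-20, j)))
Add(Function('z')(155), Mul(-1, Function('f')(166))) = Add(Add(15, Mul(Rational(1, 4), 155)), Mul(-1, Add(Rational(-433, 5), Mul(-20, 166)))) = Add(Add(15, Rational(155, 4)), Mul(-1, Add(Rational(-433, 5), -3320))) = Add(Rational(215, 4), Mul(-1, Rational(-17033, 5))) = Add(Rational(215, 4), Rational(17033, 5)) = Rational(69207, 20)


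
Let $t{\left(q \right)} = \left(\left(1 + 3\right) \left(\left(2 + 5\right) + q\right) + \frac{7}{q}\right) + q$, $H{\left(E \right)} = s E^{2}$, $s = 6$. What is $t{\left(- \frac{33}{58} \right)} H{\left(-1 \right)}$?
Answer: $\frac{24599}{319} \approx 77.113$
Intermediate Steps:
$H{\left(E \right)} = 6 E^{2}$
$t{\left(q \right)} = 28 + 5 q + \frac{7}{q}$ ($t{\left(q \right)} = \left(4 \left(7 + q\right) + \frac{7}{q}\right) + q = \left(\left(28 + 4 q\right) + \frac{7}{q}\right) + q = \left(28 + 4 q + \frac{7}{q}\right) + q = 28 + 5 q + \frac{7}{q}$)
$t{\left(- \frac{33}{58} \right)} H{\left(-1 \right)} = \left(28 + 5 \left(- \frac{33}{58}\right) + \frac{7}{\left(-33\right) \frac{1}{58}}\right) 6 \left(-1\right)^{2} = \left(28 + 5 \left(\left(-33\right) \frac{1}{58}\right) + \frac{7}{\left(-33\right) \frac{1}{58}}\right) 6 \cdot 1 = \left(28 + 5 \left(- \frac{33}{58}\right) + \frac{7}{- \frac{33}{58}}\right) 6 = \left(28 - \frac{165}{58} + 7 \left(- \frac{58}{33}\right)\right) 6 = \left(28 - \frac{165}{58} - \frac{406}{33}\right) 6 = \frac{24599}{1914} \cdot 6 = \frac{24599}{319}$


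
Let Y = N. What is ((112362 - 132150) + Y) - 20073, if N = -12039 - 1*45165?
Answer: -97065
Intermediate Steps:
N = -57204 (N = -12039 - 45165 = -57204)
Y = -57204
((112362 - 132150) + Y) - 20073 = ((112362 - 132150) - 57204) - 20073 = (-19788 - 57204) - 20073 = -76992 - 20073 = -97065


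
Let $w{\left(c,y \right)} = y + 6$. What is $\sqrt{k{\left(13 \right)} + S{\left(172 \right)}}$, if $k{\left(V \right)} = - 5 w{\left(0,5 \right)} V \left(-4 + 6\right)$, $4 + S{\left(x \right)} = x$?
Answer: $i \sqrt{1262} \approx 35.525 i$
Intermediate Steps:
$w{\left(c,y \right)} = 6 + y$
$S{\left(x \right)} = -4 + x$
$k{\left(V \right)} = - 110 V$ ($k{\left(V \right)} = - 5 \left(6 + 5\right) V \left(-4 + 6\right) = \left(-5\right) 11 V 2 = - 55 \cdot 2 V = - 110 V$)
$\sqrt{k{\left(13 \right)} + S{\left(172 \right)}} = \sqrt{\left(-110\right) 13 + \left(-4 + 172\right)} = \sqrt{-1430 + 168} = \sqrt{-1262} = i \sqrt{1262}$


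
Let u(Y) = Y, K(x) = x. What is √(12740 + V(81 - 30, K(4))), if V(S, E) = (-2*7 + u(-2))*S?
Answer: 2*√2981 ≈ 109.20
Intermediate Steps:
V(S, E) = -16*S (V(S, E) = (-2*7 - 2)*S = (-14 - 2)*S = -16*S)
√(12740 + V(81 - 30, K(4))) = √(12740 - 16*(81 - 30)) = √(12740 - 16*51) = √(12740 - 816) = √11924 = 2*√2981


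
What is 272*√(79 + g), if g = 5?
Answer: 544*√21 ≈ 2492.9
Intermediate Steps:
272*√(79 + g) = 272*√(79 + 5) = 272*√84 = 272*(2*√21) = 544*√21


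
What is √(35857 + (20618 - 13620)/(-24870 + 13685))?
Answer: √4485783923195/11185 ≈ 189.36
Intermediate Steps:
√(35857 + (20618 - 13620)/(-24870 + 13685)) = √(35857 + 6998/(-11185)) = √(35857 + 6998*(-1/11185)) = √(35857 - 6998/11185) = √(401053547/11185) = √4485783923195/11185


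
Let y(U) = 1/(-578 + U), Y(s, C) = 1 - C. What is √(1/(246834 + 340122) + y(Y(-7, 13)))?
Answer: 11*I*√104886836115/86576010 ≈ 0.041149*I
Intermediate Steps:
√(1/(246834 + 340122) + y(Y(-7, 13))) = √(1/(246834 + 340122) + 1/(-578 + (1 - 1*13))) = √(1/586956 + 1/(-578 + (1 - 13))) = √(1/586956 + 1/(-578 - 12)) = √(1/586956 + 1/(-590)) = √(1/586956 - 1/590) = √(-293183/173152020) = 11*I*√104886836115/86576010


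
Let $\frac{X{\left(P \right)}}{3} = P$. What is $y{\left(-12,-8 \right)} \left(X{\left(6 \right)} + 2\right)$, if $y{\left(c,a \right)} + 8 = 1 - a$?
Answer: $20$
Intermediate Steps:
$X{\left(P \right)} = 3 P$
$y{\left(c,a \right)} = -7 - a$ ($y{\left(c,a \right)} = -8 - \left(-1 + a\right) = -7 - a$)
$y{\left(-12,-8 \right)} \left(X{\left(6 \right)} + 2\right) = \left(-7 - -8\right) \left(3 \cdot 6 + 2\right) = \left(-7 + 8\right) \left(18 + 2\right) = 1 \cdot 20 = 20$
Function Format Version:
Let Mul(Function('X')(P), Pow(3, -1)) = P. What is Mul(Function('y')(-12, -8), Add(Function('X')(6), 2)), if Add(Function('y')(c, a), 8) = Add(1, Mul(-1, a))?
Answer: 20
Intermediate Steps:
Function('X')(P) = Mul(3, P)
Function('y')(c, a) = Add(-7, Mul(-1, a)) (Function('y')(c, a) = Add(-8, Add(1, Mul(-1, a))) = Add(-7, Mul(-1, a)))
Mul(Function('y')(-12, -8), Add(Function('X')(6), 2)) = Mul(Add(-7, Mul(-1, -8)), Add(Mul(3, 6), 2)) = Mul(Add(-7, 8), Add(18, 2)) = Mul(1, 20) = 20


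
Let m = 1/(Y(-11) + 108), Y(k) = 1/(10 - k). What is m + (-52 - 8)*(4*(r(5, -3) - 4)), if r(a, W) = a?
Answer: -544539/2269 ≈ -239.99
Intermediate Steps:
m = 21/2269 (m = 1/(-1/(-10 - 11) + 108) = 1/(-1/(-21) + 108) = 1/(-1*(-1/21) + 108) = 1/(1/21 + 108) = 1/(2269/21) = 21/2269 ≈ 0.0092552)
m + (-52 - 8)*(4*(r(5, -3) - 4)) = 21/2269 + (-52 - 8)*(4*(5 - 4)) = 21/2269 - 240 = -544539/2269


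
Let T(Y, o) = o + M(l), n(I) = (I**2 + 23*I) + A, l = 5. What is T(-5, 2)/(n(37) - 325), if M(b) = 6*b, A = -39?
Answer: 1/58 ≈ 0.017241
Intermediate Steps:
n(I) = -39 + I**2 + 23*I (n(I) = (I**2 + 23*I) - 39 = -39 + I**2 + 23*I)
T(Y, o) = 30 + o (T(Y, o) = o + 6*5 = o + 30 = 30 + o)
T(-5, 2)/(n(37) - 325) = (30 + 2)/((-39 + 37**2 + 23*37) - 325) = 32/((-39 + 1369 + 851) - 325) = 32/(2181 - 325) = 32/1856 = 32*(1/1856) = 1/58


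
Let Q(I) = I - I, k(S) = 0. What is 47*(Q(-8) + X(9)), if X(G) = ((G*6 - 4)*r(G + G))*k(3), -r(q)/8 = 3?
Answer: 0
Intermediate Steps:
Q(I) = 0
r(q) = -24 (r(q) = -8*3 = -24)
X(G) = 0 (X(G) = ((G*6 - 4)*(-24))*0 = ((6*G - 4)*(-24))*0 = ((-4 + 6*G)*(-24))*0 = (96 - 144*G)*0 = 0)
47*(Q(-8) + X(9)) = 47*(0 + 0) = 47*0 = 0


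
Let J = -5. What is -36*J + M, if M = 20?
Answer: 200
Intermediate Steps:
-36*J + M = -36*(-5) + 20 = 180 + 20 = 200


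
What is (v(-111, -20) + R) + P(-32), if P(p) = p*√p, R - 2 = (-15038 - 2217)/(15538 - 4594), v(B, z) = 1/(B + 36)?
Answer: 112177/273600 - 128*I*√2 ≈ 0.41 - 181.02*I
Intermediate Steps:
v(B, z) = 1/(36 + B)
R = 4633/10944 (R = 2 + (-15038 - 2217)/(15538 - 4594) = 2 - 17255/10944 = 4633/10944 ≈ 0.42334)
P(p) = p^(3/2)
(v(-111, -20) + R) + P(-32) = (1/(36 - 111) + 4633/10944) + (-32)^(3/2) = (1/(-75) + 4633/10944) - 128*I*√2 = (-1/75 + 4633/10944) - 128*I*√2 = 112177/273600 - 128*I*√2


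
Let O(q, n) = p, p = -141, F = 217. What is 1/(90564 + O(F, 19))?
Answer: 1/90423 ≈ 1.1059e-5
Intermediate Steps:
O(q, n) = -141
1/(90564 + O(F, 19)) = 1/(90564 - 141) = 1/90423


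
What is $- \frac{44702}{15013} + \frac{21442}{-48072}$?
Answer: $- \frac{1235411645}{360852468} \approx -3.4236$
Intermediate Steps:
$- \frac{44702}{15013} + \frac{21442}{-48072} = \left(-44702\right) \frac{1}{15013} + 21442 \left(- \frac{1}{48072}\right) = - \frac{44702}{15013} - \frac{10721}{24036} = - \frac{1235411645}{360852468}$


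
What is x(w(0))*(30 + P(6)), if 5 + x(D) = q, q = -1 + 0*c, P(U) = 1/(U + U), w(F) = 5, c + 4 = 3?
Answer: -361/2 ≈ -180.50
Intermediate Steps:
c = -1 (c = -4 + 3 = -1)
P(U) = 1/(2*U)
q = -1 (q = -1 + 0*(-1) = -1 + 0 = -1)
x(D) = -6 (x(D) = -5 - 1 = -6)
x(w(0))*(30 + P(6)) = -6*(30 + (½)/6) = -6*(30 + (½)*(⅙)) = -6*(30 + 1/12) = -6*361/12 = -361/2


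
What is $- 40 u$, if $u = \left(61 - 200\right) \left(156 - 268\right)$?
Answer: $-622720$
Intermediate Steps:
$u = 15568$ ($u = \left(-139\right) \left(-112\right) = 15568$)
$- 40 u = \left(-40\right) 15568 = -622720$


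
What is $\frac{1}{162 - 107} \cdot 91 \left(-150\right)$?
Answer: $- \frac{2730}{11} \approx -248.18$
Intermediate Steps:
$\frac{1}{162 - 107} \cdot 91 \left(-150\right) = \frac{1}{55} \cdot 91 \left(-150\right) = \frac{91}{55} \left(-150\right) = - \frac{2730}{11}$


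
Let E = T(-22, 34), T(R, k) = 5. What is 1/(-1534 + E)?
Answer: -1/1529 ≈ -0.00065402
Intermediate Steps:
E = 5
1/(-1534 + E) = 1/(-1534 + 5) = 1/(-1529) = -1/1529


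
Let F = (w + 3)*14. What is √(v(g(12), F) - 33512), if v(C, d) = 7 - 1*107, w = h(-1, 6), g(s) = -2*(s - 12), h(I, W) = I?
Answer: 2*I*√8403 ≈ 183.34*I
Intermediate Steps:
g(s) = 24 - 2*s (g(s) = -2*(-12 + s) = 24 - 2*s)
w = -1
F = 28 (F = (-1 + 3)*14 = 2*14 = 28)
v(C, d) = -100 (v(C, d) = 7 - 107 = -100)
√(v(g(12), F) - 33512) = √(-100 - 33512) = √(-33612) = 2*I*√8403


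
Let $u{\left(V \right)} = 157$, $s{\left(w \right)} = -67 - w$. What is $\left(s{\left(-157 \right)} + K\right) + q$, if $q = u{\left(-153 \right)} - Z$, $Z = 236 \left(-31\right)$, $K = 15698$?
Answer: $23261$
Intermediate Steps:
$Z = -7316$
$q = 7473$ ($q = 157 - -7316 = 157 + 7316 = 7473$)
$\left(s{\left(-157 \right)} + K\right) + q = \left(\left(-67 - -157\right) + 15698\right) + 7473 = \left(\left(-67 + 157\right) + 15698\right) + 7473 = \left(90 + 15698\right) + 7473 = 15788 + 7473 = 23261$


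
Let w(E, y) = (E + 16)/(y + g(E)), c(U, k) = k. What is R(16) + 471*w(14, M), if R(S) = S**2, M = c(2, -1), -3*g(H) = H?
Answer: -38038/17 ≈ -2237.5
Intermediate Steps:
g(H) = -H/3
M = -1
w(E, y) = (16 + E)/(y - E/3) (w(E, y) = (E + 16)/(y - E/3) = (16 + E)/(y - E/3))
R(16) + 471*w(14, M) = 16**2 + 471*(3*(16 + 14)/(-1*14 + 3*(-1))) = 256 + 471*(3*30/(-14 - 3)) = 256 + 471*(3*30/(-17)) = 256 + 471*(3*(-1/17)*30) = 256 + 471*(-90/17) = 256 - 42390/17 = -38038/17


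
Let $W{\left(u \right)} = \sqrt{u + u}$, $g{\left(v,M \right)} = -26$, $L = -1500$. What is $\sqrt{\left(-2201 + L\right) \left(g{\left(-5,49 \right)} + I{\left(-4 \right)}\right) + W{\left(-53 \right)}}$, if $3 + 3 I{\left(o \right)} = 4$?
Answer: $\frac{\sqrt{854931 + 9 i \sqrt{106}}}{3} \approx 308.21 + 0.016702 i$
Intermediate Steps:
$I{\left(o \right)} = \frac{1}{3}$ ($I{\left(o \right)} = -1 + \frac{1}{3} \cdot 4 = -1 + \frac{4}{3} = \frac{1}{3}$)
$W{\left(u \right)} = \sqrt{2} \sqrt{u}$ ($W{\left(u \right)} = \sqrt{2 u} = \sqrt{2} \sqrt{u}$)
$\sqrt{\left(-2201 + L\right) \left(g{\left(-5,49 \right)} + I{\left(-4 \right)}\right) + W{\left(-53 \right)}} = \sqrt{\left(-2201 - 1500\right) \left(-26 + \frac{1}{3}\right) + \sqrt{2} \sqrt{-53}} = \sqrt{\left(-3701\right) \left(- \frac{77}{3}\right) + \sqrt{2} i \sqrt{53}} = \sqrt{\frac{284977}{3} + i \sqrt{106}}$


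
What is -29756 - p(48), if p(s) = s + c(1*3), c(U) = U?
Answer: -29807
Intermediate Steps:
p(s) = 3 + s (p(s) = s + 1*3 = s + 3 = 3 + s)
-29756 - p(48) = -29756 - (3 + 48) = -29756 - 1*51 = -29756 - 51 = -29807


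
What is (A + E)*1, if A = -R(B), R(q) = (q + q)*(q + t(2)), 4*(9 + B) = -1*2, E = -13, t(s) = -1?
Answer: -425/2 ≈ -212.50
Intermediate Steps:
B = -19/2 (B = -9 + (-1*2)/4 = -9 + (¼)*(-2) = -9 - ½ = -19/2 ≈ -9.5000)
R(q) = 2*q*(-1 + q) (R(q) = (q + q)*(q - 1) = (2*q)*(-1 + q) = 2*q*(-1 + q))
A = -399/2 (A = -2*(-19)*(-1 - 19/2)/2 = -2*(-19)*(-21)/(2*2) = -1*399/2 = -399/2 ≈ -199.50)
(A + E)*1 = (-399/2 - 13)*1 = -425/2*1 = -425/2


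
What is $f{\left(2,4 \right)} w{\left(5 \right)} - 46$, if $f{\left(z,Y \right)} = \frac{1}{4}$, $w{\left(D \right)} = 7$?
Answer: $- \frac{177}{4} \approx -44.25$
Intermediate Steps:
$f{\left(z,Y \right)} = \frac{1}{4}$
$f{\left(2,4 \right)} w{\left(5 \right)} - 46 = \frac{1}{4} \cdot 7 - 46 = \frac{7}{4} - 46 = - \frac{177}{4}$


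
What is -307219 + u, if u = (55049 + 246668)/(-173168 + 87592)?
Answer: -26290874861/85576 ≈ -3.0722e+5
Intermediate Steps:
u = -301717/85576 (u = 301717/(-85576) = 301717*(-1/85576) = -301717/85576 ≈ -3.5257)
-307219 + u = -307219 - 301717/85576 = -26290874861/85576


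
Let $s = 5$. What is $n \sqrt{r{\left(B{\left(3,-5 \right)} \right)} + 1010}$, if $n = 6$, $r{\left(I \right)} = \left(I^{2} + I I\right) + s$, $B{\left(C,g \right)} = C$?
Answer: $6 \sqrt{1033} \approx 192.84$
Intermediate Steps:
$r{\left(I \right)} = 5 + 2 I^{2}$ ($r{\left(I \right)} = \left(I^{2} + I I\right) + 5 = \left(I^{2} + I^{2}\right) + 5 = 2 I^{2} + 5 = 5 + 2 I^{2}$)
$n \sqrt{r{\left(B{\left(3,-5 \right)} \right)} + 1010} = 6 \sqrt{\left(5 + 2 \cdot 3^{2}\right) + 1010} = 6 \sqrt{\left(5 + 2 \cdot 9\right) + 1010} = 6 \sqrt{\left(5 + 18\right) + 1010} = 6 \sqrt{23 + 1010} = 6 \sqrt{1033}$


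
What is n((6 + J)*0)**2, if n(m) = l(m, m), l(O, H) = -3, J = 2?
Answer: 9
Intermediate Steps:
n(m) = -3
n((6 + J)*0)**2 = (-3)**2 = 9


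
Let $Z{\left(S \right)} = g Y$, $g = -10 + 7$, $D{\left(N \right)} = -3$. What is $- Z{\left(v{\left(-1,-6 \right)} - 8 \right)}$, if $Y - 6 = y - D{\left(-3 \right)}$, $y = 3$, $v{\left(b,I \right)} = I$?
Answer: $36$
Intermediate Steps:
$g = -3$
$Y = 12$ ($Y = 6 + \left(3 - -3\right) = 6 + \left(3 + 3\right) = 6 + 6 = 12$)
$Z{\left(S \right)} = -36$ ($Z{\left(S \right)} = \left(-3\right) 12 = -36$)
$- Z{\left(v{\left(-1,-6 \right)} - 8 \right)} = \left(-1\right) \left(-36\right) = 36$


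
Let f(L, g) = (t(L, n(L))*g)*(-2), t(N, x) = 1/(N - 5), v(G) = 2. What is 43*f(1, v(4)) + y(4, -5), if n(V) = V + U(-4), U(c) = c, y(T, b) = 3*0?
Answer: 43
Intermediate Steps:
y(T, b) = 0
n(V) = -4 + V (n(V) = V - 4 = -4 + V)
t(N, x) = 1/(-5 + N)
f(L, g) = -2*g/(-5 + L) (f(L, g) = (g/(-5 + L))*(-2) = -2*g/(-5 + L))
43*f(1, v(4)) + y(4, -5) = 43*(-2*2/(-5 + 1)) + 0 = 43*(-2*2/(-4)) + 0 = 43*(-2*2*(-¼)) + 0 = 43*1 + 0 = 43 + 0 = 43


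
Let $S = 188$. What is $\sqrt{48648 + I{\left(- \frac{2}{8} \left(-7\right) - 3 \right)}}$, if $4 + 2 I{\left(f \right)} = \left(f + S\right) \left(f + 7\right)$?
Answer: $\frac{\sqrt{3147706}}{8} \approx 221.77$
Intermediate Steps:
$I{\left(f \right)} = -2 + \frac{\left(7 + f\right) \left(188 + f\right)}{2}$ ($I{\left(f \right)} = -2 + \frac{\left(f + 188\right) \left(f + 7\right)}{2} = -2 + \frac{\left(188 + f\right) \left(7 + f\right)}{2} = -2 + \frac{\left(7 + f\right) \left(188 + f\right)}{2}$)
$\sqrt{48648 + I{\left(- \frac{2}{8} \left(-7\right) - 3 \right)}} = \sqrt{48648 + \left(656 + \frac{\left(- \frac{2}{8} \left(-7\right) - 3\right)^{2}}{2} + \frac{195 \left(- \frac{2}{8} \left(-7\right) - 3\right)}{2}\right)} = \sqrt{48648 + \left(656 + \frac{\left(\left(-2\right) \frac{1}{8} \left(-7\right) - 3\right)^{2}}{2} + \frac{195 \left(\left(-2\right) \frac{1}{8} \left(-7\right) - 3\right)}{2}\right)} = \sqrt{48648 + \left(656 + \frac{\left(\left(- \frac{1}{4}\right) \left(-7\right) - 3\right)^{2}}{2} + \frac{195 \left(\left(- \frac{1}{4}\right) \left(-7\right) - 3\right)}{2}\right)} = \sqrt{48648 + \left(656 + \frac{\left(\frac{7}{4} - 3\right)^{2}}{2} + \frac{195 \left(\frac{7}{4} - 3\right)}{2}\right)} = \sqrt{48648 + \left(656 + \frac{\left(- \frac{5}{4}\right)^{2}}{2} + \frac{195}{2} \left(- \frac{5}{4}\right)\right)} = \sqrt{48648 + \left(656 + \frac{1}{2} \cdot \frac{25}{16} - \frac{975}{8}\right)} = \sqrt{48648 + \left(656 + \frac{25}{32} - \frac{975}{8}\right)} = \sqrt{48648 + \frac{17117}{32}} = \sqrt{\frac{1573853}{32}} = \frac{\sqrt{3147706}}{8}$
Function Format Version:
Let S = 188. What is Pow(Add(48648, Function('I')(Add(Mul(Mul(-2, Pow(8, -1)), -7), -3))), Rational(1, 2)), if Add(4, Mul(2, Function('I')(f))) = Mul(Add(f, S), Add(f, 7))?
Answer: Mul(Rational(1, 8), Pow(3147706, Rational(1, 2))) ≈ 221.77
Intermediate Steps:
Function('I')(f) = Add(-2, Mul(Rational(1, 2), Add(7, f), Add(188, f))) (Function('I')(f) = Add(-2, Mul(Rational(1, 2), Mul(Add(f, 188), Add(f, 7)))) = Add(-2, Mul(Rational(1, 2), Mul(Add(188, f), Add(7, f)))) = Add(-2, Mul(Rational(1, 2), Mul(Add(7, f), Add(188, f)))) = Add(-2, Mul(Rational(1, 2), Add(7, f), Add(188, f))))
Pow(Add(48648, Function('I')(Add(Mul(Mul(-2, Pow(8, -1)), -7), -3))), Rational(1, 2)) = Pow(Add(48648, Add(656, Mul(Rational(1, 2), Pow(Add(Mul(Mul(-2, Pow(8, -1)), -7), -3), 2)), Mul(Rational(195, 2), Add(Mul(Mul(-2, Pow(8, -1)), -7), -3)))), Rational(1, 2)) = Pow(Add(48648, Add(656, Mul(Rational(1, 2), Pow(Add(Mul(Mul(-2, Rational(1, 8)), -7), -3), 2)), Mul(Rational(195, 2), Add(Mul(Mul(-2, Rational(1, 8)), -7), -3)))), Rational(1, 2)) = Pow(Add(48648, Add(656, Mul(Rational(1, 2), Pow(Add(Mul(Rational(-1, 4), -7), -3), 2)), Mul(Rational(195, 2), Add(Mul(Rational(-1, 4), -7), -3)))), Rational(1, 2)) = Pow(Add(48648, Add(656, Mul(Rational(1, 2), Pow(Add(Rational(7, 4), -3), 2)), Mul(Rational(195, 2), Add(Rational(7, 4), -3)))), Rational(1, 2)) = Pow(Add(48648, Add(656, Mul(Rational(1, 2), Pow(Rational(-5, 4), 2)), Mul(Rational(195, 2), Rational(-5, 4)))), Rational(1, 2)) = Pow(Add(48648, Add(656, Mul(Rational(1, 2), Rational(25, 16)), Rational(-975, 8))), Rational(1, 2)) = Pow(Add(48648, Add(656, Rational(25, 32), Rational(-975, 8))), Rational(1, 2)) = Pow(Add(48648, Rational(17117, 32)), Rational(1, 2)) = Pow(Rational(1573853, 32), Rational(1, 2)) = Mul(Rational(1, 8), Pow(3147706, Rational(1, 2)))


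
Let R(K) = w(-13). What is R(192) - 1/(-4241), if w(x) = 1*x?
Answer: -55132/4241 ≈ -13.000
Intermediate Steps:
w(x) = x
R(K) = -13
R(192) - 1/(-4241) = -13 - 1/(-4241) = -13 - 1*(-1/4241) = -13 + 1/4241 = -55132/4241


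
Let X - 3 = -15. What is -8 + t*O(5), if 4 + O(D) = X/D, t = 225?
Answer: -1448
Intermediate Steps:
X = -12 (X = 3 - 15 = -12)
O(D) = -4 - 12/D
-8 + t*O(5) = -8 + 225*(-4 - 12/5) = -8 + 225*(-32/5) = -8 - 1440 = -1448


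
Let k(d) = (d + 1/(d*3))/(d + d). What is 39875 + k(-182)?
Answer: 7925016373/198744 ≈ 39876.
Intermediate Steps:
k(d) = (d + 1/(3*d))/(2*d) (k(d) = (d + 1/(3*d))/((2*d)) = (d + 1/(3*d))*(1/(2*d)) = (d + 1/(3*d))/(2*d))
39875 + k(-182) = 39875 + (½ + (⅙)/(-182)²) = 39875 + (½ + (⅙)*(1/33124)) = 39875 + (½ + 1/198744) = 39875 + 99373/198744 = 7925016373/198744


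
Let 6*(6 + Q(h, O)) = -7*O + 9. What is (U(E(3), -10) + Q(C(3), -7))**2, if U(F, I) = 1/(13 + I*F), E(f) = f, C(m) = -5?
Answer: 33856/2601 ≈ 13.017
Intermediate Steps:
Q(h, O) = -9/2 - 7*O/6 (Q(h, O) = -6 + (-7*O + 9)/6 = -6 + (9 - 7*O)/6 = -6 + (3/2 - 7*O/6) = -9/2 - 7*O/6)
U(F, I) = 1/(13 + F*I)
(U(E(3), -10) + Q(C(3), -7))**2 = (1/(13 + 3*(-10)) + (-9/2 - 7/6*(-7)))**2 = (1/(13 - 30) + (-9/2 + 49/6))**2 = (1/(-17) + 11/3)**2 = (-1/17 + 11/3)**2 = (184/51)**2 = 33856/2601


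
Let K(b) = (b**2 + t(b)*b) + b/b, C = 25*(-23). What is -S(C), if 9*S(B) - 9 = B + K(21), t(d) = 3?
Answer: 61/9 ≈ 6.7778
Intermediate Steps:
C = -575
K(b) = 1 + b**2 + 3*b (K(b) = (b**2 + 3*b) + b/b = (b**2 + 3*b) + 1 = 1 + b**2 + 3*b)
S(B) = 514/9 + B/9 (S(B) = 1 + (B + (1 + 21**2 + 3*21))/9 = 1 + (B + (1 + 441 + 63))/9 = 1 + (B + 505)/9 = 1 + (505 + B)/9 = 1 + (505/9 + B/9) = 514/9 + B/9)
-S(C) = -(514/9 + (1/9)*(-575)) = -(514/9 - 575/9) = -1*(-61/9) = 61/9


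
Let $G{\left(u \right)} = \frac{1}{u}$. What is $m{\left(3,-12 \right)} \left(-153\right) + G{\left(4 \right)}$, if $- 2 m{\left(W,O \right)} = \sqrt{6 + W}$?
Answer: $\frac{919}{4} \approx 229.75$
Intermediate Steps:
$m{\left(W,O \right)} = - \frac{\sqrt{6 + W}}{2}$
$m{\left(3,-12 \right)} \left(-153\right) + G{\left(4 \right)} = - \frac{\sqrt{6 + 3}}{2} \left(-153\right) + \frac{1}{4} = - \frac{\sqrt{9}}{2} \left(-153\right) + \frac{1}{4} = \left(- \frac{1}{2}\right) 3 \left(-153\right) + \frac{1}{4} = \left(- \frac{3}{2}\right) \left(-153\right) + \frac{1}{4} = \frac{459}{2} + \frac{1}{4} = \frac{919}{4}$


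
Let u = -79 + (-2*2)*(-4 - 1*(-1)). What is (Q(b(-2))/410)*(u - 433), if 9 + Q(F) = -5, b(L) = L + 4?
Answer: 700/41 ≈ 17.073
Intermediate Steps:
b(L) = 4 + L
Q(F) = -14 (Q(F) = -9 - 5 = -14)
u = -67 (u = -79 - 4*(-4 + 1) = -79 - 4*(-3) = -79 + 12 = -67)
(Q(b(-2))/410)*(u - 433) = (-14/410)*(-67 - 433) = -14*1/410*(-500) = -7/205*(-500) = 700/41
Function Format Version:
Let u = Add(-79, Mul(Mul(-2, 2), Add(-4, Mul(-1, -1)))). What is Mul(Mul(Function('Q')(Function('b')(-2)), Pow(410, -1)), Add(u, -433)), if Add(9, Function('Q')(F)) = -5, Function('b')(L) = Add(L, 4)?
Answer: Rational(700, 41) ≈ 17.073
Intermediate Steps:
Function('b')(L) = Add(4, L)
Function('Q')(F) = -14 (Function('Q')(F) = Add(-9, -5) = -14)
u = -67 (u = Add(-79, Mul(-4, Add(-4, 1))) = Add(-79, Mul(-4, -3)) = Add(-79, 12) = -67)
Mul(Mul(Function('Q')(Function('b')(-2)), Pow(410, -1)), Add(u, -433)) = Mul(Mul(-14, Pow(410, -1)), Add(-67, -433)) = Mul(Mul(-14, Rational(1, 410)), -500) = Mul(Rational(-7, 205), -500) = Rational(700, 41)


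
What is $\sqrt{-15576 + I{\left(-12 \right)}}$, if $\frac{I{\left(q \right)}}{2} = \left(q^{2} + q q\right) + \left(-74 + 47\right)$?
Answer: $i \sqrt{15054} \approx 122.69 i$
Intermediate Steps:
$I{\left(q \right)} = -54 + 4 q^{2}$ ($I{\left(q \right)} = 2 \left(\left(q^{2} + q q\right) + \left(-74 + 47\right)\right) = 2 \left(\left(q^{2} + q^{2}\right) - 27\right) = 2 \left(2 q^{2} - 27\right) = 2 \left(-27 + 2 q^{2}\right) = -54 + 4 q^{2}$)
$\sqrt{-15576 + I{\left(-12 \right)}} = \sqrt{-15576 - \left(54 - 4 \left(-12\right)^{2}\right)} = \sqrt{-15576 + \left(-54 + 4 \cdot 144\right)} = \sqrt{-15576 + \left(-54 + 576\right)} = \sqrt{-15576 + 522} = \sqrt{-15054} = i \sqrt{15054}$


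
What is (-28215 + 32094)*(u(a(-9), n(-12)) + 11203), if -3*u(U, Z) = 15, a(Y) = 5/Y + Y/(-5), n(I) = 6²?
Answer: 43437042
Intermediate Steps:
n(I) = 36
a(Y) = 5/Y - Y/5 (a(Y) = 5/Y + Y*(-⅕) = 5/Y - Y/5)
u(U, Z) = -5 (u(U, Z) = -⅓*15 = -5)
(-28215 + 32094)*(u(a(-9), n(-12)) + 11203) = (-28215 + 32094)*(-5 + 11203) = 3879*11198 = 43437042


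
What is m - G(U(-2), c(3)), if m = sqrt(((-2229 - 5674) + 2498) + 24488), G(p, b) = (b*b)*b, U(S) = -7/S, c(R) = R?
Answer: -27 + sqrt(19083) ≈ 111.14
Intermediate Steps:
G(p, b) = b**3 (G(p, b) = b**2*b = b**3)
m = sqrt(19083) (m = sqrt((-7903 + 2498) + 24488) = sqrt(-5405 + 24488) = sqrt(19083) ≈ 138.14)
m - G(U(-2), c(3)) = sqrt(19083) - 1*3**3 = sqrt(19083) - 1*27 = sqrt(19083) - 27 = -27 + sqrt(19083)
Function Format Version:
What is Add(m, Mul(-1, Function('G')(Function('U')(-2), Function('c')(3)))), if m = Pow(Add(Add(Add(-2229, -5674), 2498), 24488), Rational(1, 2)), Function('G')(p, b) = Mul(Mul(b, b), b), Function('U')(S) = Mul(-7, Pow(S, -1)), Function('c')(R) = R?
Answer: Add(-27, Pow(19083, Rational(1, 2))) ≈ 111.14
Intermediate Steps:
Function('G')(p, b) = Pow(b, 3) (Function('G')(p, b) = Mul(Pow(b, 2), b) = Pow(b, 3))
m = Pow(19083, Rational(1, 2)) (m = Pow(Add(Add(-7903, 2498), 24488), Rational(1, 2)) = Pow(Add(-5405, 24488), Rational(1, 2)) = Pow(19083, Rational(1, 2)) ≈ 138.14)
Add(m, Mul(-1, Function('G')(Function('U')(-2), Function('c')(3)))) = Add(Pow(19083, Rational(1, 2)), Mul(-1, Pow(3, 3))) = Add(Pow(19083, Rational(1, 2)), Mul(-1, 27)) = Add(Pow(19083, Rational(1, 2)), -27) = Add(-27, Pow(19083, Rational(1, 2)))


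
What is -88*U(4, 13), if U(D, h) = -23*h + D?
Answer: 25960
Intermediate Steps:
U(D, h) = D - 23*h
-88*U(4, 13) = -88*(4 - 23*13) = -88*(4 - 299) = -88*(-295) = 25960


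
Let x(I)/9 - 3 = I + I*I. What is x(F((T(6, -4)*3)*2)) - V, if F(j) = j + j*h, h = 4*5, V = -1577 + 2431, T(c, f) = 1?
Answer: 143191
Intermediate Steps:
V = 854
h = 20
F(j) = 21*j (F(j) = j + j*20 = j + 20*j = 21*j)
x(I) = 27 + 9*I + 9*I² (x(I) = 27 + 9*(I + I*I) = 27 + 9*(I + I²) = 27 + (9*I + 9*I²) = 27 + 9*I + 9*I²)
x(F((T(6, -4)*3)*2)) - V = (27 + 9*(21*((1*3)*2)) + 9*(21*((1*3)*2))²) - 1*854 = (27 + 9*(21*(3*2)) + 9*(21*(3*2))²) - 854 = (27 + 9*(21*6) + 9*(21*6)²) - 854 = (27 + 9*126 + 9*126²) - 854 = (27 + 1134 + 9*15876) - 854 = (27 + 1134 + 142884) - 854 = 144045 - 854 = 143191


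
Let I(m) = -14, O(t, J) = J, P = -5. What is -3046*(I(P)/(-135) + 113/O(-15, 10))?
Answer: -4689317/135 ≈ -34736.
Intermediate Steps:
-3046*(I(P)/(-135) + 113/O(-15, 10)) = -3046*(-14/(-135) + 113/10) = -3046*(-14*(-1/135) + 113*(⅒)) = -3046*(14/135 + 113/10) = -3046*3079/270 = -4689317/135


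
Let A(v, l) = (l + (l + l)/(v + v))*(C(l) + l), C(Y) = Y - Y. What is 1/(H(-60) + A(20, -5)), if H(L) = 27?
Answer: 4/213 ≈ 0.018779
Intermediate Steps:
C(Y) = 0
A(v, l) = l*(l + l/v) (A(v, l) = (l + (l + l)/(v + v))*(0 + l) = (l + (2*l)/((2*v)))*l = (l + (2*l)*(1/(2*v)))*l = (l + l/v)*l = l*(l + l/v))
1/(H(-60) + A(20, -5)) = 1/(27 + (-5)²*(1 + 20)/20) = 1/(27 + 25*(1/20)*21) = 1/(27 + 105/4) = 1/(213/4) = 4/213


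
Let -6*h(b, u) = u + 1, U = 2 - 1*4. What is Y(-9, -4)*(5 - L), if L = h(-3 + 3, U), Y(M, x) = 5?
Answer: 145/6 ≈ 24.167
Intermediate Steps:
U = -2 (U = 2 - 4 = -2)
h(b, u) = -1/6 - u/6 (h(b, u) = -(u + 1)/6 = -(1 + u)/6 = -1/6 - u/6)
L = 1/6 (L = -1/6 - 1/6*(-2) = -1/6 + 1/3 = 1/6 ≈ 0.16667)
Y(-9, -4)*(5 - L) = 5*(5 - 1*1/6) = 5*(5 - 1/6) = 5*(29/6) = 145/6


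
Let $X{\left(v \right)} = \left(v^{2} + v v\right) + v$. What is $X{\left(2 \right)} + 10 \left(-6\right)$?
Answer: $-50$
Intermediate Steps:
$X{\left(v \right)} = v + 2 v^{2}$ ($X{\left(v \right)} = \left(v^{2} + v^{2}\right) + v = 2 v^{2} + v = v + 2 v^{2}$)
$X{\left(2 \right)} + 10 \left(-6\right) = 2 \left(1 + 2 \cdot 2\right) + 10 \left(-6\right) = 2 \left(1 + 4\right) - 60 = 2 \cdot 5 - 60 = 10 - 60 = -50$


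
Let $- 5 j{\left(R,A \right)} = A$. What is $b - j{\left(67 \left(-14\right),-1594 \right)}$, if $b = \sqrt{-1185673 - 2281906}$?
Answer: $- \frac{1594}{5} + i \sqrt{3467579} \approx -318.8 + 1862.1 i$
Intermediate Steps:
$b = i \sqrt{3467579}$ ($b = \sqrt{-3467579} = i \sqrt{3467579} \approx 1862.1 i$)
$j{\left(R,A \right)} = - \frac{A}{5}$
$b - j{\left(67 \left(-14\right),-1594 \right)} = i \sqrt{3467579} - \left(- \frac{1}{5}\right) \left(-1594\right) = i \sqrt{3467579} - \frac{1594}{5} = - \frac{1594}{5} + i \sqrt{3467579}$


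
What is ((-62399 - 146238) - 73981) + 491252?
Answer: 208634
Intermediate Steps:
((-62399 - 146238) - 73981) + 491252 = (-208637 - 73981) + 491252 = -282618 + 491252 = 208634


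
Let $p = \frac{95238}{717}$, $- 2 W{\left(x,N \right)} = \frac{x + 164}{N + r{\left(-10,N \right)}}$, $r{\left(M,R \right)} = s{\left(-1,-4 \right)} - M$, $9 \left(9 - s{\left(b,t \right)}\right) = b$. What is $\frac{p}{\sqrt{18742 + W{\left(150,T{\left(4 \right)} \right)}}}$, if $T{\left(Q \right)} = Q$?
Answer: $\frac{126984 \sqrt{50659999}}{931364597} \approx 0.97042$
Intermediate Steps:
$s{\left(b,t \right)} = 9 - \frac{b}{9}$
$r{\left(M,R \right)} = \frac{82}{9} - M$ ($r{\left(M,R \right)} = \left(9 - - \frac{1}{9}\right) - M = \left(9 + \frac{1}{9}\right) - M = \frac{82}{9} - M$)
$W{\left(x,N \right)} = - \frac{164 + x}{2 \left(\frac{172}{9} + N\right)}$ ($W{\left(x,N \right)} = - \frac{\left(x + 164\right) \frac{1}{N + \left(\frac{82}{9} - -10\right)}}{2} = - \frac{\left(164 + x\right) \frac{1}{N + \left(\frac{82}{9} + 10\right)}}{2} = - \frac{\left(164 + x\right) \frac{1}{N + \frac{172}{9}}}{2} = - \frac{\left(164 + x\right) \frac{1}{\frac{172}{9} + N}}{2} = - \frac{\frac{1}{\frac{172}{9} + N} \left(164 + x\right)}{2} = - \frac{164 + x}{2 \left(\frac{172}{9} + N\right)}$)
$p = \frac{31746}{239}$ ($p = 95238 \cdot \frac{1}{717} = \frac{31746}{239} \approx 132.83$)
$\frac{p}{\sqrt{18742 + W{\left(150,T{\left(4 \right)} \right)}}} = \frac{31746}{239 \sqrt{18742 + \frac{9 \left(-164 - 150\right)}{2 \left(172 + 9 \cdot 4\right)}}} = \frac{31746}{239 \sqrt{18742 + \frac{9 \left(-164 - 150\right)}{2 \left(172 + 36\right)}}} = \frac{31746}{239 \sqrt{18742 + \frac{9}{2} \cdot \frac{1}{208} \left(-314\right)}} = \frac{31746}{239 \sqrt{18742 - \frac{1413}{208}}} = \frac{31746}{239 \sqrt{\frac{3896923}{208}}} = \frac{31746}{239 \frac{\sqrt{50659999}}{52}} = \frac{31746 \frac{4 \sqrt{50659999}}{3896923}}{239} = \frac{126984 \sqrt{50659999}}{931364597}$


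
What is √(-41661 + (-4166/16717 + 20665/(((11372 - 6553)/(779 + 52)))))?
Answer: I*√247246185149211787646/80559223 ≈ 195.19*I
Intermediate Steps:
√(-41661 + (-4166/16717 + 20665/(((11372 - 6553)/(779 + 52))))) = √(-41661 + (-4166*1/16717 + 20665/((4819/831)))) = √(-41661 + (-4166/16717 + 20665/((4819*(1/831))))) = √(-41661 + (-4166/16717 + 20665/(4819/831))) = √(-41661 + (-4166/16717 + 20665*(831/4819))) = √(-41661 + (-4166/16717 + 17172615/4819)) = √(-41661 + 287054529001/80559223) = √(-3069123260402/80559223) = I*√247246185149211787646/80559223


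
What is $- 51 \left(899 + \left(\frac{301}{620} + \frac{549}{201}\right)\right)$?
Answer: $- \frac{1911382437}{41540} \approx -46013.0$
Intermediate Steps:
$- 51 \left(899 + \left(\frac{301}{620} + \frac{549}{201}\right)\right) = - 51 \left(899 + \left(301 \cdot \frac{1}{620} + 549 \cdot \frac{1}{201}\right)\right) = - 51 \left(899 + \left(\frac{301}{620} + \frac{183}{67}\right)\right) = - 51 \left(899 + \frac{133627}{41540}\right) = \left(-51\right) \frac{37478087}{41540} = - \frac{1911382437}{41540}$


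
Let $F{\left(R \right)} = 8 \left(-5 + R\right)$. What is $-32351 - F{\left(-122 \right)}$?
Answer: $-31335$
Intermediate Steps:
$F{\left(R \right)} = -40 + 8 R$
$-32351 - F{\left(-122 \right)} = -32351 - \left(-40 + 8 \left(-122\right)\right) = -32351 - \left(-40 - 976\right) = -32351 - -1016 = -32351 + 1016 = -31335$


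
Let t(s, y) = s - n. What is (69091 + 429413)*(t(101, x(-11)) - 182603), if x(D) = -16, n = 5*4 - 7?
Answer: -90984457560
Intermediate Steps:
n = 13 (n = 20 - 7 = 13)
t(s, y) = -13 + s (t(s, y) = s - 1*13 = s - 13 = -13 + s)
(69091 + 429413)*(t(101, x(-11)) - 182603) = (69091 + 429413)*((-13 + 101) - 182603) = 498504*(88 - 182603) = 498504*(-182515) = -90984457560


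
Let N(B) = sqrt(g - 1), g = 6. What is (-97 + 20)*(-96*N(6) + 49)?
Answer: -3773 + 7392*sqrt(5) ≈ 12756.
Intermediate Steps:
N(B) = sqrt(5) (N(B) = sqrt(6 - 1) = sqrt(5))
(-97 + 20)*(-96*N(6) + 49) = (-97 + 20)*(-96*sqrt(5) + 49) = -77*(49 - 96*sqrt(5)) = -3773 + 7392*sqrt(5)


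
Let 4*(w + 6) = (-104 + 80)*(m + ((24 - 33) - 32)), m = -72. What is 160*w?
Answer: 107520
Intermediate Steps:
w = 672 (w = -6 + ((-104 + 80)*(-72 + ((24 - 33) - 32)))/4 = -6 + (-24*(-72 + (-9 - 32)))/4 = -6 + (-24*(-72 - 41))/4 = -6 + (-24*(-113))/4 = -6 + (1/4)*2712 = -6 + 678 = 672)
160*w = 160*672 = 107520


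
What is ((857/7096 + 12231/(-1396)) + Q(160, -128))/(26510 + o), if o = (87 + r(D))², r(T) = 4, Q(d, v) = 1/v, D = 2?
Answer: -114229593/459520270208 ≈ -0.00024858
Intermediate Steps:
o = 8281 (o = (87 + 4)² = 91² = 8281)
((857/7096 + 12231/(-1396)) + Q(160, -128))/(26510 + o) = ((857/7096 + 12231/(-1396)) + 1/(-128))/(26510 + 8281) = ((857*(1/7096) + 12231*(-1/1396)) - 1/128)/34791 = ((857/7096 - 12231/1396) - 1/128)*(1/34791) = (-21398701/2476504 - 1/128)*(1/34791) = -342688779/39624064*1/34791 = -114229593/459520270208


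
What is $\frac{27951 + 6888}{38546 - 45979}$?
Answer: $- \frac{34839}{7433} \approx -4.6871$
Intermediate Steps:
$\frac{27951 + 6888}{38546 - 45979} = \frac{34839}{-7433} = 34839 \left(- \frac{1}{7433}\right) = - \frac{34839}{7433}$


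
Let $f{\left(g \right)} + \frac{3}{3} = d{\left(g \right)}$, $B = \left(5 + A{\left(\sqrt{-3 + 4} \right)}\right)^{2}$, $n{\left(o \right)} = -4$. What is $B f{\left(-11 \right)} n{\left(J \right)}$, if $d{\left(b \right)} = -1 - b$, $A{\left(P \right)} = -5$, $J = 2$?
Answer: $0$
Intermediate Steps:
$B = 0$ ($B = \left(5 - 5\right)^{2} = 0^{2} = 0$)
$f{\left(g \right)} = -2 - g$ ($f{\left(g \right)} = -1 - \left(1 + g\right) = -2 - g$)
$B f{\left(-11 \right)} n{\left(J \right)} = 0 \left(-2 - -11\right) \left(-4\right) = 0 \left(-2 + 11\right) \left(-4\right) = 0 \cdot 9 \left(-4\right) = 0 \left(-4\right) = 0$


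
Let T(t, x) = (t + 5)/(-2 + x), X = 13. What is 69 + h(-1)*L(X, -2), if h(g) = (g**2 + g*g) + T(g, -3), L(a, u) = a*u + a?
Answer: 267/5 ≈ 53.400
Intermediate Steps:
T(t, x) = (5 + t)/(-2 + x)
L(a, u) = a + a*u
h(g) = -1 + 2*g**2 - g/5 (h(g) = (g**2 + g*g) + (5 + g)/(-2 - 3) = (g**2 + g**2) + (5 + g)/(-5) = 2*g**2 - (5 + g)/5 = 2*g**2 + (-1 - g/5) = -1 + 2*g**2 - g/5)
69 + h(-1)*L(X, -2) = 69 + (-1 + 2*(-1)**2 - 1/5*(-1))*(13*(1 - 2)) = 69 + (-1 + 2*1 + 1/5)*(13*(-1)) = 69 + (-1 + 2 + 1/5)*(-13) = 69 + (6/5)*(-13) = 69 - 78/5 = 267/5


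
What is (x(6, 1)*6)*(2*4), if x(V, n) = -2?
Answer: -96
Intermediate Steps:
(x(6, 1)*6)*(2*4) = (-2*6)*(2*4) = -12*8 = -96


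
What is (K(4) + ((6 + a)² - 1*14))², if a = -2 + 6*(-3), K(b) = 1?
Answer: 33489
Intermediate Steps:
a = -20 (a = -2 - 18 = -20)
(K(4) + ((6 + a)² - 1*14))² = (1 + ((6 - 20)² - 1*14))² = (1 + ((-14)² - 14))² = (1 + (196 - 14))² = (1 + 182)² = 183² = 33489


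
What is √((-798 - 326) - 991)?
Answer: 3*I*√235 ≈ 45.989*I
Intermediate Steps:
√((-798 - 326) - 991) = √(-1124 - 991) = √(-2115) = 3*I*√235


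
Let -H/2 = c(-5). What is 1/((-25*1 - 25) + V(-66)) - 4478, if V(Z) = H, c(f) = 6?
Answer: -277637/62 ≈ -4478.0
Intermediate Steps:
H = -12 (H = -2*6 = -12)
V(Z) = -12
1/((-25*1 - 25) + V(-66)) - 4478 = 1/((-25*1 - 25) - 12) - 4478 = 1/((-25 - 25) - 12) - 4478 = 1/(-50 - 12) - 4478 = 1/(-62) - 4478 = -1/62 - 4478 = -277637/62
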